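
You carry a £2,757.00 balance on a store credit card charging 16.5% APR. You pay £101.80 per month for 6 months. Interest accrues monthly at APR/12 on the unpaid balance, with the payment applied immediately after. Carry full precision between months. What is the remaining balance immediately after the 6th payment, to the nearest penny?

£2,360.23

Monthly rate r = 16.5%/12 = 1.375% = 0.01375.
Each month: B ← B·(1+r) − £101.80.
Month 1: interest £37.91; balance after payment £2,693.11.
Month 2: interest £37.03; balance after payment £2,628.34.
Month 3: interest £36.14; balance after payment £2,562.68.
Month 4: interest £35.24; balance after payment £2,496.12.
Month 5: interest £34.32; balance after payment £2,428.64.
Month 6: interest £33.39; balance after payment £2,360.23.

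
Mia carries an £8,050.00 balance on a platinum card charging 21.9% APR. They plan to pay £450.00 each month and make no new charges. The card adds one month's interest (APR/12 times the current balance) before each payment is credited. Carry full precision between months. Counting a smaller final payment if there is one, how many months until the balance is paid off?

Monthly rate r = 21.9%/12 = 1.825% = 0.01825.
Recurrence: B ← B·(1+r) − £450.00.
Month 1: interest £146.91; balance after payment £7,746.91.
Month 2: interest £141.38; balance after payment £7,438.29.
Closed form: n = −ln(1 − rB₀/P)/ln(1+r) = −ln(0.67353)/ln(1.01825) ≈ 21.853, so the balance reaches zero during payment 22.

22 payments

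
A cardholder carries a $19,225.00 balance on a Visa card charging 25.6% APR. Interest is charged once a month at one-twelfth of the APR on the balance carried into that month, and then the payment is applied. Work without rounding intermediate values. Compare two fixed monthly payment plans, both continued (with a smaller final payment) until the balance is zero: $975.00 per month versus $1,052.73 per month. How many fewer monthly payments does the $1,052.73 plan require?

2 fewer payments

Monthly rate r = 25.6%/12 = 2.13333% = 0.0213333.
At $975.00/mo: n = ⌈−ln(1 − rB₀/P)/ln(1+r)⌉ = 26 payments (last $838.36); total interest = total paid − $19,225.00 = $5,988.36.
At $1,052.73/mo: 24 payments (last $407.52); total interest $5,395.31.
Payments saved = 26 − 24 = 2.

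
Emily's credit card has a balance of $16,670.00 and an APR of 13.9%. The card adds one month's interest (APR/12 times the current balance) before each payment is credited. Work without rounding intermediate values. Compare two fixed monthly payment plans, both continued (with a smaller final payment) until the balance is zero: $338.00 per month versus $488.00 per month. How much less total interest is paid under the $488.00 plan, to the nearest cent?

Monthly rate r = 13.9%/12 = 1.15833% = 0.0115833.
At $338.00/mo: n = ⌈−ln(1 − rB₀/P)/ln(1+r)⌉ = 74 payments (last $183.57); total interest = total paid − $16,670.00 = $8,187.57.
At $488.00/mo: 44 payments (last $358.12); total interest $4,672.12.
Interest saved = $8,187.57 − $4,672.12 = $3,515.45.

$3,515.45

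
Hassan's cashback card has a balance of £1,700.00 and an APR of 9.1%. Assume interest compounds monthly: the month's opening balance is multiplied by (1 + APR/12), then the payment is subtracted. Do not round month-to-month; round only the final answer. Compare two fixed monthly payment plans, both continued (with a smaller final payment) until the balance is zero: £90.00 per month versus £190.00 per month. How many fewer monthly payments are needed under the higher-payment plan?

11 fewer payments

Monthly rate r = 9.1%/12 = 0.758333% = 0.00758333.
At £90.00/mo: n = ⌈−ln(1 − rB₀/P)/ln(1+r)⌉ = 21 payments (last £41.83); total interest = total paid − £1,700.00 = £141.83.
At £190.00/mo: 10 payments (last £57.24); total interest £67.24.
Payments saved = 21 − 10 = 11.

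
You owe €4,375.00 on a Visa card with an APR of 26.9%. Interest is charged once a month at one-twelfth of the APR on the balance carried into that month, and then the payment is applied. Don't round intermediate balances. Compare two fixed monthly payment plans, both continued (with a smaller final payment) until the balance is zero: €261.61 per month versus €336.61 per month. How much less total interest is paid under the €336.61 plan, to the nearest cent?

€314.37

Monthly rate r = 26.9%/12 = 2.24167% = 0.0224167.
At €261.61/mo: n = ⌈−ln(1 − rB₀/P)/ln(1+r)⌉ = 22 payments (last €50.77); total interest = total paid − €4,375.00 = €1,169.58.
At €336.61/mo: 16 payments (last €181.06); total interest €855.21.
Interest saved = €1,169.58 − €855.21 = €314.37.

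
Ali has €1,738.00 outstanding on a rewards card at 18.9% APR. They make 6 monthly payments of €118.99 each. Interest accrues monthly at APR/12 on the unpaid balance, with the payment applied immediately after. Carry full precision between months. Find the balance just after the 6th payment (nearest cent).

€1,166.20

Monthly rate r = 18.9%/12 = 1.575% = 0.01575.
Each month: B ← B·(1+r) − €118.99.
Month 1: interest €27.37; balance after payment €1,646.38.
Month 2: interest €25.93; balance after payment €1,553.32.
Month 3: interest €24.46; balance after payment €1,458.80.
Month 4: interest €22.98; balance after payment €1,362.78.
Month 5: interest €21.46; balance after payment €1,265.26.
Month 6: interest €19.93; balance after payment €1,166.20.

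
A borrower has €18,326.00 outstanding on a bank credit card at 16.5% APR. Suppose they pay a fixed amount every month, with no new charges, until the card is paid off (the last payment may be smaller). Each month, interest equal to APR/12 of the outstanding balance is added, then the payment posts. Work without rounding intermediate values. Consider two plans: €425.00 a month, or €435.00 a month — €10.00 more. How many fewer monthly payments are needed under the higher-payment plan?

2 fewer payments

Monthly rate r = 16.5%/12 = 1.375% = 0.01375.
At €425.00/mo: n = ⌈−ln(1 − rB₀/P)/ln(1+r)⌉ = 66 payments (last €343.88); total interest = total paid − €18,326.00 = €9,642.88.
At €435.00/mo: 64 payments (last €173.22); total interest €9,252.22.
Payments saved = 66 − 64 = 2.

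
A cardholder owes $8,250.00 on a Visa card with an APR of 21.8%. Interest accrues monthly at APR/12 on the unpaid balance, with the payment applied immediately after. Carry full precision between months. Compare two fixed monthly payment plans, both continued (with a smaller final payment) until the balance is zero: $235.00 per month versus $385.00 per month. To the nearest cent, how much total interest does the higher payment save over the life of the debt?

Monthly rate r = 21.8%/12 = 1.81667% = 0.0181667.
At $235.00/mo: n = ⌈−ln(1 − rB₀/P)/ln(1+r)⌉ = 57 payments (last $95.30); total interest = total paid − $8,250.00 = $5,005.30.
At $385.00/mo: 28 payments (last $151.12); total interest $2,296.12.
Interest saved = $5,005.30 − $2,296.12 = $2,709.18.

$2,709.18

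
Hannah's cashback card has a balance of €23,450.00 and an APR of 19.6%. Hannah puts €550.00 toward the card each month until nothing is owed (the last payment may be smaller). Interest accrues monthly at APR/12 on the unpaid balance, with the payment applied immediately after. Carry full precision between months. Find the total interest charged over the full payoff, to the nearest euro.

Monthly rate r = 19.6%/12 = 1.63333% = 0.0163333.
Payoff takes n = ⌈−ln(1 − rB₀/P)/ln(1+r)⌉ = ⌈73.575⌉ = 74 payments; the last is €317.60.
Total paid = 73·€550.00 + €317.60 = €40,467.60.
Total interest = total paid − principal = €40,467.60 − €23,450.00 = €17,017.60.

€17,018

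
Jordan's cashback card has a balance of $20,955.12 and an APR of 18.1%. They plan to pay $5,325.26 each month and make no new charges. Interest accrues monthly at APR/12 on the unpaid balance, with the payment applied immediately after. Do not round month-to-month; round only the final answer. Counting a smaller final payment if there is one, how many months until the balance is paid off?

5 payments

Monthly rate r = 18.1%/12 = 1.50833% = 0.0150833.
Recurrence: B ← B·(1+r) − $5,325.26.
Month 1: interest $316.07; balance after payment $15,945.93.
Month 2: interest $240.52; balance after payment $10,861.19.
Month 3: interest $163.82; balance after payment $5,699.75.
Month 4: interest $85.97; balance after payment $460.47.
Month 5: interest $6.95; balance after payment $0.00.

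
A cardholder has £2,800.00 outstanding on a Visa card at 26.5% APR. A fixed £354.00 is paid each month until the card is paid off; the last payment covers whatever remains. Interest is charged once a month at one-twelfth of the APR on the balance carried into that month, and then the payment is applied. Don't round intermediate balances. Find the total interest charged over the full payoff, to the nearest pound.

Monthly rate r = 26.5%/12 = 2.20833% = 0.0220833.
Payoff takes n = ⌈−ln(1 − rB₀/P)/ln(1+r)⌉ = ⌈8.789⌉ = 9 payments; the last is £279.85.
Total paid = 8·£354.00 + £279.85 = £3,111.85.
Total interest = total paid − principal = £3,111.85 − £2,800.00 = £311.85.

£312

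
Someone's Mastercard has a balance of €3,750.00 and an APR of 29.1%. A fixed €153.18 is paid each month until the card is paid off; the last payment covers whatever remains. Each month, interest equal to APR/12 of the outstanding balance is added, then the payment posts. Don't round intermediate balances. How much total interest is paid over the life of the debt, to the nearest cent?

Monthly rate r = 29.1%/12 = 2.425% = 0.02425.
Payoff takes n = ⌈−ln(1 − rB₀/P)/ln(1+r)⌉ = ⌈37.586⌉ = 38 payments; the last is €90.15.
Total paid = 37·€153.18 + €90.15 = €5,757.81.
Total interest = total paid − principal = €5,757.81 − €3,750.00 = €2,007.81.

€2,007.81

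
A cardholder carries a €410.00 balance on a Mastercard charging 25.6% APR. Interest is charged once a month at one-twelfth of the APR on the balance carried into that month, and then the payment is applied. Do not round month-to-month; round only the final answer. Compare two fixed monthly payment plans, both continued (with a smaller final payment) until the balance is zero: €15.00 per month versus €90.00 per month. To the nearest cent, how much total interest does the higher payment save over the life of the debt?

Monthly rate r = 25.6%/12 = 2.13333% = 0.0213333.
At €15.00/mo: n = ⌈−ln(1 − rB₀/P)/ln(1+r)⌉ = 42 payments (last €6.77); total interest = total paid − €410.00 = €211.77.
At €90.00/mo: 5 payments (last €76.03); total interest €26.03.
Interest saved = €211.77 − €26.03 = €185.74.

€185.74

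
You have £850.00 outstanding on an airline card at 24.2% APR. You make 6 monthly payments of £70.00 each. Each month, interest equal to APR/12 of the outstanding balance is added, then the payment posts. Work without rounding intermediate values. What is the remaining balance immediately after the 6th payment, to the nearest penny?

Monthly rate r = 24.2%/12 = 2.01667% = 0.0201667.
Each month: B ← B·(1+r) − £70.00.
Month 1: interest £17.14; balance after payment £797.14.
Month 2: interest £16.08; balance after payment £743.22.
Month 3: interest £14.99; balance after payment £688.21.
Month 4: interest £13.88; balance after payment £632.08.
Month 5: interest £12.75; balance after payment £574.83.
Month 6: interest £11.59; balance after payment £516.42.

£516.42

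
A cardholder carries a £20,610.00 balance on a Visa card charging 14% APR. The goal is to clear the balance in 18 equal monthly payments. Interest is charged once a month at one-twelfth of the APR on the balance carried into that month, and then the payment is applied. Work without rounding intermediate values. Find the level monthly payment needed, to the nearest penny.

£1,276.07

Monthly rate r = 14%/12 = 1.16667% = 0.0116667.
Level-payment amortization: P = B₀·r / (1 − (1+r)^(−n)) = 20610.00·0.0116667 / (1 − 1.01167^(−18)).
Denominator 1 − (1+r)^(−18) = 0.188429845.
P = 240.45 / 0.188429845 ≈ 1276.07.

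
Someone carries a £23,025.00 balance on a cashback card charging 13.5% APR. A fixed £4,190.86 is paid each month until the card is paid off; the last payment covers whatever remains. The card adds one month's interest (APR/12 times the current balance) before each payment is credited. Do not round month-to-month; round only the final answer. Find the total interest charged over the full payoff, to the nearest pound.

Monthly rate r = 13.5%/12 = 1.125% = 0.01125.
Payoff takes n = ⌈−ln(1 − rB₀/P)/ln(1+r)⌉ = ⌈5.703⌉ = 6 payments; the last is £2,951.35.
Total paid = 5·£4,190.86 + £2,951.35 = £23,905.65.
Total interest = total paid − principal = £23,905.65 − £23,025.00 = £880.65.

£881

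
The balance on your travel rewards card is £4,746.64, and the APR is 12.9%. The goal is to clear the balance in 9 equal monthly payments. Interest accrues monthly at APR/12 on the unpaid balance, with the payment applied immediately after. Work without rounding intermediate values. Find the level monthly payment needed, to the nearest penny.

Monthly rate r = 12.9%/12 = 1.075% = 0.01075.
Level-payment amortization: P = B₀·r / (1 − (1+r)^(−n)) = 4746.64·0.01075 / (1 − 1.01075^(−9)).
Denominator 1 − (1+r)^(−9) = 0.0917482361.
P = 51.0264 / 0.0917482361 ≈ 556.16.

£556.16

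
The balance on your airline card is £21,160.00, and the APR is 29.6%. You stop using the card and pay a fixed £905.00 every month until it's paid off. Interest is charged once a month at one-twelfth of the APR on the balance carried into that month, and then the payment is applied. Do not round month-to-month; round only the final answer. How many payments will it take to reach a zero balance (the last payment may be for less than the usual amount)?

36 months

Monthly rate r = 29.6%/12 = 2.46667% = 0.0246667.
Recurrence: B ← B·(1+r) − £905.00.
Month 1: interest £521.95; balance after payment £20,776.95.
Month 2: interest £512.50; balance after payment £20,384.44.
Closed form: n = −ln(1 − rB₀/P)/ln(1+r) = −ln(0.42326)/ln(1.02467) ≈ 35.283, so the balance reaches zero during payment 36.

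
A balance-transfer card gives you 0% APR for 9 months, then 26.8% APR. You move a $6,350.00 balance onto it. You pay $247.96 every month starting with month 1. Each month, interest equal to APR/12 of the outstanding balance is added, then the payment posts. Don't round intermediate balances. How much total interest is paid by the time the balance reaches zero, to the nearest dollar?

$1,085

Promo months 1–9 at r₀ = 0%/12 = 0; months 10+ at r₁ = 26.8%/12 = 0.0223333.
After month 9 (no interest yet): B = $6,350.00 − 9·$247.96 = $4,118.36.
Then at r₁ with $247.96/mo: n₂ = −ln(1 − r₁·B/P)/ln(1+r₁) ≈ 20.99 → 21 more payments.
Total paid = 29·$247.96 + $244.40 = $7,435.24; interest = $7,435.24 − $6,350.00 = $1,085.24.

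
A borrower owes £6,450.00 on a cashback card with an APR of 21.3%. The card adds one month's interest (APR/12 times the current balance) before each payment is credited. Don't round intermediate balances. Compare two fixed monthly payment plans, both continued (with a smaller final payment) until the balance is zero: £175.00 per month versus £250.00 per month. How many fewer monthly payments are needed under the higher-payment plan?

26 fewer payments

Monthly rate r = 21.3%/12 = 1.775% = 0.01775.
At £175.00/mo: n = ⌈−ln(1 − rB₀/P)/ln(1+r)⌉ = 61 payments (last £62.79); total interest = total paid − £6,450.00 = £4,112.79.
At £250.00/mo: 35 payments (last £201.98); total interest £2,251.98.
Payments saved = 61 − 35 = 26.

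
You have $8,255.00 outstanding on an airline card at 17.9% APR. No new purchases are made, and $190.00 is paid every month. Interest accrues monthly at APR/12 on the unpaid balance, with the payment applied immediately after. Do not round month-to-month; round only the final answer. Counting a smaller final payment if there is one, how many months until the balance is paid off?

Monthly rate r = 17.9%/12 = 1.49167% = 0.0149167.
Recurrence: B ← B·(1+r) − $190.00.
Month 1: interest $123.14; balance after payment $8,188.14.
Month 2: interest $122.14; balance after payment $8,120.28.
Closed form: n = −ln(1 − rB₀/P)/ln(1+r) = −ln(0.35191)/ln(1.01492) ≈ 70.535, so the balance reaches zero during payment 71.

71 payments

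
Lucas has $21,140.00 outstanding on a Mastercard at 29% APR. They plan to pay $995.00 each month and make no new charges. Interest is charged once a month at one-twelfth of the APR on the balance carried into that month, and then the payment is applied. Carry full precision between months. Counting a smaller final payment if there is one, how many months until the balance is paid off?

31 months

Monthly rate r = 29%/12 = 2.41667% = 0.0241667.
Recurrence: B ← B·(1+r) − $995.00.
Month 1: interest $510.88; balance after payment $20,655.88.
Month 2: interest $499.18; balance after payment $20,160.07.
Closed form: n = −ln(1 − rB₀/P)/ln(1+r) = −ln(0.48655)/ln(1.02417) ≈ 30.169, so the balance reaches zero during payment 31.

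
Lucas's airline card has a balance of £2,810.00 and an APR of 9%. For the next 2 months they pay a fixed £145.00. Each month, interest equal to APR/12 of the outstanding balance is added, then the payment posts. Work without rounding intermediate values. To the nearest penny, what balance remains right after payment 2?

Monthly rate r = 9%/12 = 0.75% = 0.0075.
Each month: B ← B·(1+r) − £145.00.
Month 1: interest £21.07; balance after payment £2,686.07.
Month 2: interest £20.15; balance after payment £2,561.22.

£2,561.22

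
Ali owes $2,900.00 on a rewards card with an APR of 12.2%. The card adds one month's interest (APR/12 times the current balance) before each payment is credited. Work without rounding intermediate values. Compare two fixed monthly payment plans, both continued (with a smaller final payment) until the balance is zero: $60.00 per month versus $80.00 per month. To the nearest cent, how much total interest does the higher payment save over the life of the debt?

$374.27

Monthly rate r = 12.2%/12 = 1.01667% = 0.0101667.
At $60.00/mo: n = ⌈−ln(1 − rB₀/P)/ln(1+r)⌉ = 67 payments (last $50.22); total interest = total paid − $2,900.00 = $1,110.22.
At $80.00/mo: 46 payments (last $35.95); total interest $735.95.
Interest saved = $1,110.22 − $735.95 = $374.27.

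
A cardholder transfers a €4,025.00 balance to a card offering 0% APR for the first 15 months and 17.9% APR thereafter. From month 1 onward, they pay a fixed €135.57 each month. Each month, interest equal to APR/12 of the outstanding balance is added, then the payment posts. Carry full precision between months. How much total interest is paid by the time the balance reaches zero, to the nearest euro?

Promo months 1–15 at r₀ = 0%/12 = 0; months 16+ at r₁ = 17.9%/12 = 0.0149167.
After month 15 (no interest yet): B = €4,025.00 − 15·€135.57 = €1,991.45.
Then at r₁ with €135.57/mo: n₂ = −ln(1 − r₁·B/P)/ln(1+r₁) ≈ 16.70 → 17 more payments.
Total paid = 31·€135.57 + €95.68 = €4,298.35; interest = €4,298.35 − €4,025.00 = €273.35.

€273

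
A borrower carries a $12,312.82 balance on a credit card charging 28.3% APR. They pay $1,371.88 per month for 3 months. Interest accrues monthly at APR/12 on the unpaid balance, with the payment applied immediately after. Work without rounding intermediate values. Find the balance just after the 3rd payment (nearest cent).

$8,991.19

Monthly rate r = 28.3%/12 = 2.35833% = 0.0235833.
Each month: B ← B·(1+r) − $1,371.88.
Month 1: interest $290.38; balance after payment $11,231.32.
Month 2: interest $264.87; balance after payment $10,124.31.
Month 3: interest $238.76; balance after payment $8,991.19.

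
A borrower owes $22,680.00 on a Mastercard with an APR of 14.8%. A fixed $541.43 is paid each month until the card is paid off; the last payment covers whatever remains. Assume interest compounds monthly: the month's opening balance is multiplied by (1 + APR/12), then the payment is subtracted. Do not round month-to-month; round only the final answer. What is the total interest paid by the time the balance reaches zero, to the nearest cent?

$9,431.19

Monthly rate r = 14.8%/12 = 1.23333% = 0.0123333.
Payoff takes n = ⌈−ln(1 − rB₀/P)/ln(1+r)⌉ = ⌈59.307⌉ = 60 payments; the last is $166.82.
Total paid = 59·$541.43 + $166.82 = $32,111.19.
Total interest = total paid − principal = $32,111.19 − $22,680.00 = $9,431.19.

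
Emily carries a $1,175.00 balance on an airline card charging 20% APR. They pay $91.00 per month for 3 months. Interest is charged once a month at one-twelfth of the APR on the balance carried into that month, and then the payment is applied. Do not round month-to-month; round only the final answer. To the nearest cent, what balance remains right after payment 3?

$957.16

Monthly rate r = 20%/12 = 1.66667% = 0.0166667.
Each month: B ← B·(1+r) − $91.00.
Month 1: interest $19.58; balance after payment $1,103.58.
Month 2: interest $18.39; balance after payment $1,030.98.
Month 3: interest $17.18; balance after payment $957.16.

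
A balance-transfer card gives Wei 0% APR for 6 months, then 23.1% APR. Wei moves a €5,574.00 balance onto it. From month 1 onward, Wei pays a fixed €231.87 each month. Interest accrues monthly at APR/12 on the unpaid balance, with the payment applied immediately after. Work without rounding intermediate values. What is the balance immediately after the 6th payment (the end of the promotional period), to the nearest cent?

€4,182.78

Promo months 1–6 at r₀ = 0%/12 = 0; months 7+ at r₁ = 23.1%/12 = 0.01925.
After month 6 (no interest yet): B = €5,574.00 − 6·€231.87 = €4,182.78.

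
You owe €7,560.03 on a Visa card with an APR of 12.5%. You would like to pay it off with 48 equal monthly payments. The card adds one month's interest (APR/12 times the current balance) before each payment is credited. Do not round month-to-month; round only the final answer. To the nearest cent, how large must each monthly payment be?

€200.95

Monthly rate r = 12.5%/12 = 1.04167% = 0.0104167.
Level-payment amortization: P = B₀·r / (1 − (1+r)^(−n)) = 7560.03·0.0104167 / (1 − 1.01042^(−48)).
Denominator 1 − (1+r)^(−48) = 0.391898687.
P = 78.7503 / 0.391898687 ≈ 200.95.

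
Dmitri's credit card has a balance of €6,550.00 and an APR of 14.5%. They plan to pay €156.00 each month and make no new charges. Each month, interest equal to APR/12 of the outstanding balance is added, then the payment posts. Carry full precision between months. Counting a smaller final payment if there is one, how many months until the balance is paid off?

59 months

Monthly rate r = 14.5%/12 = 1.20833% = 0.0120833.
Recurrence: B ← B·(1+r) − €156.00.
Month 1: interest €79.15; balance after payment €6,473.15.
Month 2: interest €78.22; balance after payment €6,395.36.
Closed form: n = −ln(1 − rB₀/P)/ln(1+r) = −ln(0.49265)/ln(1.01208) ≈ 58.942, so the balance reaches zero during payment 59.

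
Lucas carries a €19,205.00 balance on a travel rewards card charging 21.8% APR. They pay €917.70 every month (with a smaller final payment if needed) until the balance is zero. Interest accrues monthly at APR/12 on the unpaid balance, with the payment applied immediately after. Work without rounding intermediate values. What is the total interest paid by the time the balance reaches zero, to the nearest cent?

€5,178.75

Monthly rate r = 21.8%/12 = 1.81667% = 0.0181667.
Payoff takes n = ⌈−ln(1 − rB₀/P)/ln(1+r)⌉ = ⌈26.568⌉ = 27 payments; the last is €523.55.
Total paid = 26·€917.70 + €523.55 = €24,383.75.
Total interest = total paid − principal = €24,383.75 − €19,205.00 = €5,178.75.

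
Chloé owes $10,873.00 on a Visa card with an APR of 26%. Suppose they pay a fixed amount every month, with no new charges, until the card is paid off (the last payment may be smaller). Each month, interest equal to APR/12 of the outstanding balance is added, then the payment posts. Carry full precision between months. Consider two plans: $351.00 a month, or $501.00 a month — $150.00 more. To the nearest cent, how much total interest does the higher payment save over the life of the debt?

$3,363.01

Monthly rate r = 26%/12 = 2.16667% = 0.0216667.
At $351.00/mo: n = ⌈−ln(1 − rB₀/P)/ln(1+r)⌉ = 52 payments (last $311.89); total interest = total paid − $10,873.00 = $7,339.89.
At $501.00/mo: 30 payments (last $320.88); total interest $3,976.88.
Interest saved = $7,339.89 − $3,976.88 = $3,363.01.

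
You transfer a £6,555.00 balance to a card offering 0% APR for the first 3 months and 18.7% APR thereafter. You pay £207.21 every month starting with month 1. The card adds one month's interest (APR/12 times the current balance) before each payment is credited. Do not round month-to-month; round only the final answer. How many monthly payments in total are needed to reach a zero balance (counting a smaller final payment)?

Promo months 1–3 at r₀ = 0%/12 = 0; months 4+ at r₁ = 18.7%/12 = 0.0155833.
After month 3 (no interest yet): B = £6,555.00 − 3·£207.21 = £5,933.37.
Then at r₁ with £207.21/mo: n₂ = −ln(1 − r₁·B/P)/ln(1+r₁) ≈ 38.22 → 39 more payments.

42 payments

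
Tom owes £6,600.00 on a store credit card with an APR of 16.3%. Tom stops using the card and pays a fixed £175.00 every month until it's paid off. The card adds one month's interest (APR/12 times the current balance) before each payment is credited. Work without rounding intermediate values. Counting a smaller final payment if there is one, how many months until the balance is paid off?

Monthly rate r = 16.3%/12 = 1.35833% = 0.0135833.
Recurrence: B ← B·(1+r) − £175.00.
Month 1: interest £89.65; balance after payment £6,514.65.
Month 2: interest £88.49; balance after payment £6,428.14.
Closed form: n = −ln(1 − rB₀/P)/ln(1+r) = −ln(0.48771)/ln(1.01358) ≈ 53.219, so the balance reaches zero during payment 54.

54 payments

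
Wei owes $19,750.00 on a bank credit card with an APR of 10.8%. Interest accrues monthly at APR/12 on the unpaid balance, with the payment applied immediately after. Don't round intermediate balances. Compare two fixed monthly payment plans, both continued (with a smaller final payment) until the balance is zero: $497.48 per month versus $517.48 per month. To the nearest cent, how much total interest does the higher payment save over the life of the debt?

$241.44

Monthly rate r = 10.8%/12 = 0.9% = 0.009.
At $497.48/mo: n = ⌈−ln(1 − rB₀/P)/ln(1+r)⌉ = 50 payments (last $169.91); total interest = total paid − $19,750.00 = $4,796.43.
At $517.48/mo: 47 payments (last $500.91); total interest $4,554.99.
Interest saved = $4,796.43 − $4,554.99 = $241.44.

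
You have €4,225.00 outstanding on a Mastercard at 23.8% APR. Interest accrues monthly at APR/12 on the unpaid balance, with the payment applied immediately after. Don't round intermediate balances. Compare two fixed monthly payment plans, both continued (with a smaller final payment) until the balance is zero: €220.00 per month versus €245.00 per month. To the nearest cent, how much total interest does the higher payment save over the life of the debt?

Monthly rate r = 23.8%/12 = 1.98333% = 0.0198333.
At €220.00/mo: n = ⌈−ln(1 − rB₀/P)/ln(1+r)⌉ = 25 payments (last €91.61); total interest = total paid − €4,225.00 = €1,146.61.
At €245.00/mo: 22 payments (last €77.40); total interest €997.40.
Interest saved = €1,146.61 − €997.40 = €149.21.

€149.21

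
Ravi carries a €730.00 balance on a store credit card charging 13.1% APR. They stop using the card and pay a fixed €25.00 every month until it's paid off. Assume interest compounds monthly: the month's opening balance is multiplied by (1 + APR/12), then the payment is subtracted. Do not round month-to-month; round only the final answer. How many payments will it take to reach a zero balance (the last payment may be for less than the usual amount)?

Monthly rate r = 13.1%/12 = 1.09167% = 0.0109167.
Recurrence: B ← B·(1+r) − €25.00.
Month 1: interest €7.97; balance after payment €712.97.
Month 2: interest €7.78; balance after payment €695.75.
Closed form: n = −ln(1 − rB₀/P)/ln(1+r) = −ln(0.68123)/ln(1.01092) ≈ 35.353, so the balance reaches zero during payment 36.

36 months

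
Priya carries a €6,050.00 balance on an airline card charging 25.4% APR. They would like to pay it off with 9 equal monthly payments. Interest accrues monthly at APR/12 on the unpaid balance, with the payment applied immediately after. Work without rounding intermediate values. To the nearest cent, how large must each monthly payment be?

Monthly rate r = 25.4%/12 = 2.11667% = 0.0211667.
Level-payment amortization: P = B₀·r / (1 − (1+r)^(−n)) = 6050.00·0.0211667 / (1 − 1.02117^(−9)).
Denominator 1 − (1+r)^(−9) = 0.171809336.
P = 128.058 / 0.171809336 ≈ 745.35.

€745.35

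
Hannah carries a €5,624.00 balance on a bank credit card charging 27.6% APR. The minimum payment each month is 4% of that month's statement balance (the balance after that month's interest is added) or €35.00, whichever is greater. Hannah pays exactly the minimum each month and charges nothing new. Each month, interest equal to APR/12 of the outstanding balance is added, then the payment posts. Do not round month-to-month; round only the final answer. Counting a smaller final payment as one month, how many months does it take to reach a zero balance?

Monthly rate r = 27.6%/12 = 2.3% = 0.023.
While 4% of the post-interest balance exceeds €35.00, each month B ← (B·(1+r))·(1 − 0.04), i.e. B shrinks by the factor (1+r)·0.96 = 0.98208.
This holds for months 1–105. Entering month 106 the balance is €842.30; 4% of the post-interest balance is now below €35.00, so the flat €35.00 minimum applies from here.
From month 106 a fixed €35.00 at rate r clears €842.30 in 36 more payments. Total: 105 + 36 = 141 months.

141 months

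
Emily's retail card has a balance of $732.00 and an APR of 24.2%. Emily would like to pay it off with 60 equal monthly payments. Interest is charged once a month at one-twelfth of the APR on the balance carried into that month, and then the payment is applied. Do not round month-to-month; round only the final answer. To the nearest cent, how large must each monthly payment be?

$21.14

Monthly rate r = 24.2%/12 = 2.01667% = 0.0201667.
Level-payment amortization: P = B₀·r / (1 − (1+r)^(−n)) = 732.00·0.0201667 / (1 − 1.02017^(−60)).
Denominator 1 − (1+r)^(−60) = 0.698190954.
P = 14.762 / 0.698190954 ≈ 21.14.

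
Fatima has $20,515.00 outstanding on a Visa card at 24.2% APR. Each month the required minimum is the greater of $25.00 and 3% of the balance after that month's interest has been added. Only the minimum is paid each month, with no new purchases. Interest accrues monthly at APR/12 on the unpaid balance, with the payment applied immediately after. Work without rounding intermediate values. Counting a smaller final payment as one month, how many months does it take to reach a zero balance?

Monthly rate r = 24.2%/12 = 2.01667% = 0.0201667.
While 3% of the post-interest balance exceeds $25.00, each month B ← (B·(1+r))·(1 − 0.03), i.e. B shrinks by the factor (1+r)·0.97 = 0.98956.
This holds for months 1–308. Entering month 309 the balance is $809.98; 3% of the post-interest balance is now below $25.00, so the flat $25.00 minimum applies from here.
From month 309 a fixed $25.00 at rate r clears $809.98 in 54 more payments. Total: 308 + 54 = 362 months.

362 months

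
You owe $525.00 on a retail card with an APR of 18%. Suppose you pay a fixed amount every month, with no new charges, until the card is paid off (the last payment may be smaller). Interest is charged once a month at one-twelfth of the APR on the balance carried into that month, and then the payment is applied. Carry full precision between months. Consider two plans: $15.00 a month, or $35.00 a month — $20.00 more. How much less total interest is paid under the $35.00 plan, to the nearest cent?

Monthly rate r = 18%/12 = 1.5% = 0.015.
At $15.00/mo: n = ⌈−ln(1 − rB₀/P)/ln(1+r)⌉ = 51 payments (last $0.01); total interest = total paid − $525.00 = $225.01.
At $35.00/mo: 18 payments (last $4.23); total interest $74.23.
Interest saved = $225.01 − $74.23 = $150.78.

$150.78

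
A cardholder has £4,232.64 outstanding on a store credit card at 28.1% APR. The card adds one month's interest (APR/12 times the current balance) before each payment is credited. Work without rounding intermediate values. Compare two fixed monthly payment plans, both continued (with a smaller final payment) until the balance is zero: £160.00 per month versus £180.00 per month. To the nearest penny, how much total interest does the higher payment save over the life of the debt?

£457.90

Monthly rate r = 28.1%/12 = 2.34167% = 0.0234167.
At £160.00/mo: n = ⌈−ln(1 − rB₀/P)/ln(1+r)⌉ = 42 payments (last £118.98); total interest = total paid − £4,232.64 = £2,446.34.
At £180.00/mo: 35 payments (last £101.08); total interest £1,988.44.
Interest saved = £2,446.34 − £1,988.44 = £457.90.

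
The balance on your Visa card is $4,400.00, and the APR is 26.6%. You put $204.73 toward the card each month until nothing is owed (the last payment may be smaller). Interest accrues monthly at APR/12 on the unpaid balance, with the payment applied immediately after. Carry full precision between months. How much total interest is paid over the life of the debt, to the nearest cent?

Monthly rate r = 26.6%/12 = 2.21667% = 0.0221667.
Payoff takes n = ⌈−ln(1 − rB₀/P)/ln(1+r)⌉ = ⌈29.512⌉ = 30 payments; the last is $105.28.
Total paid = 29·$204.73 + $105.28 = $6,042.45.
Total interest = total paid − principal = $6,042.45 − $4,400.00 = $1,642.45.

$1,642.45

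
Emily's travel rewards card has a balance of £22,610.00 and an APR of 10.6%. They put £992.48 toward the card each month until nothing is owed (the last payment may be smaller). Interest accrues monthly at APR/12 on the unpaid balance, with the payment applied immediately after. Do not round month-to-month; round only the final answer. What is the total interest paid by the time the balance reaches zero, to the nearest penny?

Monthly rate r = 10.6%/12 = 0.883333% = 0.00883333.
Payoff takes n = ⌈−ln(1 − rB₀/P)/ln(1+r)⌉ = ⌈25.549⌉ = 26 payments; the last is £545.56.
Total paid = 25·£992.48 + £545.56 = £25,357.56.
Total interest = total paid − principal = £25,357.56 − £22,610.00 = £2,747.56.

£2,747.56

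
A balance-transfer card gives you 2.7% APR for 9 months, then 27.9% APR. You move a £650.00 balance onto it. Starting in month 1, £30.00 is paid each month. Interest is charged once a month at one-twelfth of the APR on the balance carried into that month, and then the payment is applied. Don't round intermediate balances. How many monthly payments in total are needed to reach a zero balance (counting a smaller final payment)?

Promo months 1–9 at r₀ = 2.7%/12 = 0.00225; months 10+ at r₁ = 27.9%/12 = 0.02325.
After month 9: iterate B ← B·(1+r₀) − £30.00 for 9 months → £390.84.
Then at r₁ with £30.00/mo: n₂ = −ln(1 − r₁·B/P)/ln(1+r₁) ≈ 15.70 → 16 more payments.

25 months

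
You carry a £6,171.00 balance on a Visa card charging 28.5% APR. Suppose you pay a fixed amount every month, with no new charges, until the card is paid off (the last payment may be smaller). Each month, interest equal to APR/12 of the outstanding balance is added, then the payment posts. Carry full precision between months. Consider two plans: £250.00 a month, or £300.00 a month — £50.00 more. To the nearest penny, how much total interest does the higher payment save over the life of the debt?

£829.58

Monthly rate r = 28.5%/12 = 2.375% = 0.02375.
At £250.00/mo: n = ⌈−ln(1 − rB₀/P)/ln(1+r)⌉ = 38 payments (last £149.86); total interest = total paid − £6,171.00 = £3,228.86.
At £300.00/mo: 29 payments (last £170.28); total interest £2,399.28.
Interest saved = £3,228.86 − £2,399.28 = £829.58.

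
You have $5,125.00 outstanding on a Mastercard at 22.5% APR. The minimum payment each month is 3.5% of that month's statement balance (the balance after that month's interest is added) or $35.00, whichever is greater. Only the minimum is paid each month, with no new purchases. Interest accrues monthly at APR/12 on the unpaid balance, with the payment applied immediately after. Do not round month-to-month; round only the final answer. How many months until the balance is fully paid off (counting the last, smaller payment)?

138 months

Monthly rate r = 22.5%/12 = 1.875% = 0.01875.
While 3.5% of the post-interest balance exceeds $35.00, each month B ← (B·(1+r))·(1 − 0.035), i.e. B shrinks by the factor (1+r)·0.965 = 0.98309.
This holds for months 1–97. Entering month 98 the balance is $980.40; 3.5% of the post-interest balance is now below $35.00, so the flat $35.00 minimum applies from here.
From month 98 a fixed $35.00 at rate r clears $980.40 in 41 more payments. Total: 97 + 41 = 138 months.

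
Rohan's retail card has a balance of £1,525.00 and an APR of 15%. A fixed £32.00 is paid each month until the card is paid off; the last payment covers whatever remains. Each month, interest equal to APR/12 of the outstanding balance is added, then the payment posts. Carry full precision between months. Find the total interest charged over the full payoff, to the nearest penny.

Monthly rate r = 15%/12 = 1.25% = 0.0125.
Payoff takes n = ⌈−ln(1 − rB₀/P)/ln(1+r)⌉ = ⌈72.900⌉ = 73 payments; the last is £28.83.
Total paid = 72·£32.00 + £28.83 = £2,332.83.
Total interest = total paid − principal = £2,332.83 − £1,525.00 = £807.83.

£807.83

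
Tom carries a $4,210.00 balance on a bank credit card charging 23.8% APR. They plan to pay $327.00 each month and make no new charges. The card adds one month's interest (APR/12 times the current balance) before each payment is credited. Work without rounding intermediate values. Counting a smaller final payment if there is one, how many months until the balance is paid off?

16 payments

Monthly rate r = 23.8%/12 = 1.98333% = 0.0198333.
Recurrence: B ← B·(1+r) − $327.00.
Month 1: interest $83.50; balance after payment $3,966.50.
Month 2: interest $78.67; balance after payment $3,718.17.
Closed form: n = −ln(1 − rB₀/P)/ln(1+r) = −ln(0.74465)/ln(1.01983) ≈ 15.013, so the balance reaches zero during payment 16.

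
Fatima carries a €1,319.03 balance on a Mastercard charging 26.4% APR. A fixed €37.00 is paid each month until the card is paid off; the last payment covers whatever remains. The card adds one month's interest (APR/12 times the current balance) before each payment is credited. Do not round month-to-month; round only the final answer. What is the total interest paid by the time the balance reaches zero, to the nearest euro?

€1,289

Monthly rate r = 26.4%/12 = 2.2% = 0.022.
Payoff takes n = ⌈−ln(1 − rB₀/P)/ln(1+r)⌉ = ⌈70.483⌉ = 71 payments; the last is €17.97.
Total paid = 70·€37.00 + €17.97 = €2,607.97.
Total interest = total paid − principal = €2,607.97 − €1,319.03 = €1,288.94.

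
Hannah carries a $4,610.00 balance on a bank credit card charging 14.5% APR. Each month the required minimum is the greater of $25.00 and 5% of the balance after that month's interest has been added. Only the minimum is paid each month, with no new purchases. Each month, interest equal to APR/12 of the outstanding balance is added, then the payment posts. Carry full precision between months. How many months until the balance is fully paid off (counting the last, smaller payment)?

Monthly rate r = 14.5%/12 = 1.20833% = 0.0120833.
While 5% of the post-interest balance exceeds $25.00, each month B ← (B·(1+r))·(1 − 0.05), i.e. B shrinks by the factor (1+r)·0.95 = 0.96148.
This holds for months 1–57. Entering month 58 the balance is $491.22; 5% of the post-interest balance is now below $25.00, so the flat $25.00 minimum applies from here.
From month 58 a fixed $25.00 at rate r clears $491.22 in 23 more payments. Total: 57 + 23 = 80 months.

80 months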